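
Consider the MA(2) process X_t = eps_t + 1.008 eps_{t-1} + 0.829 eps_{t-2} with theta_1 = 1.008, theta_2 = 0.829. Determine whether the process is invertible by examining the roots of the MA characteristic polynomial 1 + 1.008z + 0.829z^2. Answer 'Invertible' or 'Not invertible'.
\text{Invertible}

The MA(q) characteristic polynomial is P(z) = 1 + 1.008z + 0.829z^2.
Invertibility requires all roots to lie outside the unit circle, i.e. |z| > 1 for every root.
Set 1 + (1.008) z + (0.829) z^2 = 0, i.e. a z^2 + b z + c = 0 with a = 0.829, b = 1.008, c = 1.
Discriminant D = b^2 - 4ac = (1.008)^2 - 4*(0.829)*1 = 1.016064 - (3.316) = -2.299936.
D < 0, so the roots are the complex-conjugate pair z = (-b +/- i sqrt(-D)) / (2a) = -0.608 +/- 0.9147i.
For a conjugate pair |z|^2 = z * conj(z) = (product of roots) = c/a = 1/(0.829) = 1.206273, so |z| = sqrt(1.206273) = 1.0983 for both roots.
Moduli of all roots: 1.0983, 1.0983.
All moduli strictly greater than 1? Yes.
Verdict: Invertible.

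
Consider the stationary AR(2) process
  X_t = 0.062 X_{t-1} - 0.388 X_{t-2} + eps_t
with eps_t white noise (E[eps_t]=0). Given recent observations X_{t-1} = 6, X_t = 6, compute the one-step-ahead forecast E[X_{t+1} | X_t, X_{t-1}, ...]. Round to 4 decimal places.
E[X_{t+1} \mid \mathcal F_t] = -1.9560

For an AR(p) model X_t = c + sum_i phi_i X_{t-i} + eps_t, the
one-step-ahead conditional mean is
  E[X_{t+1} | X_t, ...] = c + sum_i phi_i X_{t+1-i}.
Substitute known values:
  E[X_{t+1} | ...] = (0.062) * (6) + (-0.388) * (6)
                   = -1.9560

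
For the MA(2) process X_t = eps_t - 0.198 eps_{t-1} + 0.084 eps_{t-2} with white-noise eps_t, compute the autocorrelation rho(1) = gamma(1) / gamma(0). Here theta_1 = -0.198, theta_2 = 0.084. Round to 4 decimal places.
\rho(1) = -0.2051

For an MA(q) process with theta_0 = 1, the autocovariance is
  gamma(k) = sigma^2 * sum_{i=0..q-k} theta_i * theta_{i+k},
and rho(k) = gamma(k) / gamma(0). Sigma^2 cancels.
  numerator   = (1)*(-0.198) + (-0.198)*(0.084) = -0.214632.
  denominator = (1)^2 + (-0.198)^2 + (0.084)^2 = 1.04626.
  rho(1) = -0.214632 / 1.04626 = -0.2051.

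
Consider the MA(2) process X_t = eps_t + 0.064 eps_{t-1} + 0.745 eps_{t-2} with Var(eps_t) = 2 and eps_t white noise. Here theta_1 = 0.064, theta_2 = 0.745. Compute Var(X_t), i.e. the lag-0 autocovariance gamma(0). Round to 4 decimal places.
\gamma(0) = 3.1182

For an MA(q) process X_t = eps_t + sum_i theta_i eps_{t-i} with
Var(eps_t) = sigma^2, the variance is
  gamma(0) = sigma^2 * (1 + sum_i theta_i^2).
  sum_i theta_i^2 = (0.064)^2 + (0.745)^2 = 0.004096 + 0.555025 = 0.559121.
  gamma(0) = 2 * (1 + 0.559121) = 2 * 1.559121 = 3.118242, which rounds to 3.1182.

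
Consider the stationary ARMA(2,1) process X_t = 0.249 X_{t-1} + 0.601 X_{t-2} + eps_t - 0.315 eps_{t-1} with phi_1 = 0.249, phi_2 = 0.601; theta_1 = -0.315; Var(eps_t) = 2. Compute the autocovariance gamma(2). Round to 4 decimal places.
\gamma(2) = 2.3455

Multiply the model equation by X_{t-k} and take expectations. With theta_0 = psi_0 = 1 and psi_j the MA(infinity) weights, this gives
  gamma(k) - sum_i phi_i gamma(k-i) = c_k,
  c_k = sigma^2 * sum_{j=k..q} theta_j psi_{j-k}   (c_k = 0 for k > q),
using gamma(-m) = gamma(m).
psi-weights needed (psi_j = theta_j + sum_i phi_i psi_{j-i}):
  psi_1 = theta_1 + phi_1 = -0.315 + (0.249) = -0.066
Right-hand sides:
  c_0 = sigma^2 (1 + theta_1 psi_1) = 2 * (1 + (-0.315)(-0.066)) = 2 * 1.02079 = 2.04158
  c_1 = sigma^2 theta_1 = 2 * (-0.315) = -0.63
  c_2 = 0
Equations for k = 0, 1, 2 (AR order 2, c_2 = 0):
  (E0) gamma(0) = phi_1 gamma(1) + phi_2 gamma(2) + c_0
  (E1) gamma(1) = phi_1 gamma(0) + phi_2 gamma(1) + c_1
  (E2) gamma(2) = phi_1 gamma(1) + phi_2 gamma(0)
From (E1): gamma(1) = A gamma(0) + B with
  A = phi_1 / (1 - phi_2) = 0.249 / 0.399 = 0.62406,   B = c_1 / (1 - phi_2) = -0.63 / 0.399 = -1.578947.
Insert (E2) into (E0): gamma(0) (1 - phi_2^2) = phi_1 (1 + phi_2) gamma(1) + c_0.
  phi_1 (1 + phi_2) = (0.249)(1.601) = 0.398649,   1 - phi_2^2 = 0.638799.
Replace gamma(1) by A gamma(0) + B and collect gamma(0):
  gamma(0) [0.638799 - (0.398649)(0.62406)] = (0.398649)(-1.578947) + 2.04158
  gamma(0) * 0.390018 = 1.412134
  gamma(0) = 1.412134 / 0.390018 = 3.620689.
  gamma(1) = A gamma(0) + B = (0.62406)(3.620689) + (-1.578947) = 0.680581.
  gamma(2) = phi_1 gamma(1) + phi_2 gamma(0) = (0.249)(0.680581) + (0.601)(3.620689) = 2.345499.
Therefore gamma(2) = 2.3455 (to 4 decimal places).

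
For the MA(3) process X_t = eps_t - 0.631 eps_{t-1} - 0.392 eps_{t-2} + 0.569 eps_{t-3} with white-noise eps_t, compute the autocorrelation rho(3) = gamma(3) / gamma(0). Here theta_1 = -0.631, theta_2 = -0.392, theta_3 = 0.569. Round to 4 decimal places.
\rho(3) = 0.3034

For an MA(q) process with theta_0 = 1, the autocovariance is
  gamma(k) = sigma^2 * sum_{i=0..q-k} theta_i * theta_{i+k},
and rho(k) = gamma(k) / gamma(0). Sigma^2 cancels.
  numerator   = (1)*(0.569) = 0.569.
  denominator = (1)^2 + (-0.631)^2 + (-0.392)^2 + (0.569)^2 = 1.875586.
  rho(3) = 0.569 / 1.875586 = 0.3034.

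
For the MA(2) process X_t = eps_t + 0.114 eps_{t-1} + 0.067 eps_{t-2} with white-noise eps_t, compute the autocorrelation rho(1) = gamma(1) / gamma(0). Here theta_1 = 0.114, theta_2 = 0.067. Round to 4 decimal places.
\rho(1) = 0.1195

For an MA(q) process with theta_0 = 1, the autocovariance is
  gamma(k) = sigma^2 * sum_{i=0..q-k} theta_i * theta_{i+k},
and rho(k) = gamma(k) / gamma(0). Sigma^2 cancels.
  numerator   = (1)*(0.114) + (0.114)*(0.067) = 0.121638.
  denominator = (1)^2 + (0.114)^2 + (0.067)^2 = 1.017485.
  rho(1) = 0.121638 / 1.017485 = 0.1195.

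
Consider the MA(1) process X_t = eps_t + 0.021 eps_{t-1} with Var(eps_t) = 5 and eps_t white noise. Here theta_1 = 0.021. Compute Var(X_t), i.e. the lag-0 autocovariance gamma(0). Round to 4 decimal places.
\gamma(0) = 5.0022

For an MA(q) process X_t = eps_t + sum_i theta_i eps_{t-i} with
Var(eps_t) = sigma^2, the variance is
  gamma(0) = sigma^2 * (1 + sum_i theta_i^2).
  sum_i theta_i^2 = (0.021)^2 = 0.000441.
  gamma(0) = 5 * (1 + 0.000441) = 5 * 1.000441 = 5.002205, which rounds to 5.0022.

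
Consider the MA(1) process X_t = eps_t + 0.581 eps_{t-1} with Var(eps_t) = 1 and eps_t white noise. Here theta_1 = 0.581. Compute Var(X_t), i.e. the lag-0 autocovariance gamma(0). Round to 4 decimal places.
\gamma(0) = 1.3376

For an MA(q) process X_t = eps_t + sum_i theta_i eps_{t-i} with
Var(eps_t) = sigma^2, the variance is
  gamma(0) = sigma^2 * (1 + sum_i theta_i^2).
  sum_i theta_i^2 = (0.581)^2 = 0.337561.
  gamma(0) = 1 * (1 + 0.337561) = 1 * 1.337561 = 1.337561, which rounds to 1.3376.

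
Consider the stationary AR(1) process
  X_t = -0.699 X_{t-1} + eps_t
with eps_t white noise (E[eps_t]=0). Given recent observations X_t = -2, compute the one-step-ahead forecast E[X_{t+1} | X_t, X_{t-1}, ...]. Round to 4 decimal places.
E[X_{t+1} \mid \mathcal F_t] = 1.3980

For an AR(p) model X_t = c + sum_i phi_i X_{t-i} + eps_t, the
one-step-ahead conditional mean is
  E[X_{t+1} | X_t, ...] = c + sum_i phi_i X_{t+1-i}.
Substitute known values:
  E[X_{t+1} | ...] = (-0.699) * (-2)
                   = 1.3980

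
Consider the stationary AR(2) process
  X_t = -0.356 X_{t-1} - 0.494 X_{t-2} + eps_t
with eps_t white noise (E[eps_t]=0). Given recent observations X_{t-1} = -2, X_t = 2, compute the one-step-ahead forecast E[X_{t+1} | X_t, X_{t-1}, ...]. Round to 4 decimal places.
E[X_{t+1} \mid \mathcal F_t] = 0.2760

For an AR(p) model X_t = c + sum_i phi_i X_{t-i} + eps_t, the
one-step-ahead conditional mean is
  E[X_{t+1} | X_t, ...] = c + sum_i phi_i X_{t+1-i}.
Substitute known values:
  E[X_{t+1} | ...] = (-0.356) * (2) + (-0.494) * (-2)
                   = 0.2760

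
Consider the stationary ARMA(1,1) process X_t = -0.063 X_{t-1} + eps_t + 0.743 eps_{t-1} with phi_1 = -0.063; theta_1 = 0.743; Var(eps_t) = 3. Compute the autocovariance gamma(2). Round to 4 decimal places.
\gamma(2) = -0.1230

Multiply the model equation by X_{t-k} and take expectations. With theta_0 = psi_0 = 1 and psi_j the MA(infinity) weights, this gives
  gamma(k) - sum_i phi_i gamma(k-i) = c_k,
  c_k = sigma^2 * sum_{j=k..q} theta_j psi_{j-k}   (c_k = 0 for k > q),
using gamma(-m) = gamma(m).
psi-weights needed (psi_j = theta_j + sum_i phi_i psi_{j-i}):
  psi_1 = theta_1 + phi_1 = 0.743 + (-0.063) = 0.68
Right-hand sides:
  c_0 = sigma^2 (1 + theta_1 psi_1) = 3 * (1 + (0.743)(0.68)) = 3 * 1.50524 = 4.51572
  c_1 = sigma^2 theta_1 = 3 * (0.743) = 2.229
  c_2 = 0
Equations for k = 0 and k = 1 (AR order 1):
  gamma(0) = phi_1 gamma(1) + c_0
  gamma(1) = phi_1 gamma(0) + c_1
Substituting the second into the first: gamma(0) (1 - phi_1^2) = c_0 + phi_1 c_1, so
  gamma(0) = (c_0 + phi_1 c_1) / (1 - phi_1^2) = (4.51572 + (-0.063)(2.229)) / (1 - (-0.063)^2) = 4.375293 / 0.996031 = 4.392728.
  gamma(1) = phi_1 gamma(0) + c_1 = (-0.063)(4.392728) + (2.229) = 1.952258.
For k = 2 (> q): gamma(2) = phi_1 gamma(1) = (-0.063)(1.952258) = -0.122992.
Therefore gamma(2) = -0.1230 (to 4 decimal places).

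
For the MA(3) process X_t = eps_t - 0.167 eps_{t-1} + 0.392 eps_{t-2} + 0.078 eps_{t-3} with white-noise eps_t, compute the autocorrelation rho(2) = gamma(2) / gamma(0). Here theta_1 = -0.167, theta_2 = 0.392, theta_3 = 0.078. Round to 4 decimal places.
\rho(2) = 0.3191

For an MA(q) process with theta_0 = 1, the autocovariance is
  gamma(k) = sigma^2 * sum_{i=0..q-k} theta_i * theta_{i+k},
and rho(k) = gamma(k) / gamma(0). Sigma^2 cancels.
  numerator   = (1)*(0.392) + (-0.167)*(0.078) = 0.378974.
  denominator = (1)^2 + (-0.167)^2 + (0.392)^2 + (0.078)^2 = 1.187637.
  rho(2) = 0.378974 / 1.187637 = 0.3191.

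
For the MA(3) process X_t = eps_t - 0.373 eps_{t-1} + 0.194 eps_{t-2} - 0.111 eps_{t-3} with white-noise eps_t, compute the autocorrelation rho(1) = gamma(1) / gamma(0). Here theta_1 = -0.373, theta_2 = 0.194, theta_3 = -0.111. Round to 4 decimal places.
\rho(1) = -0.3927

For an MA(q) process with theta_0 = 1, the autocovariance is
  gamma(k) = sigma^2 * sum_{i=0..q-k} theta_i * theta_{i+k},
and rho(k) = gamma(k) / gamma(0). Sigma^2 cancels.
  numerator   = (1)*(-0.373) + (-0.373)*(0.194) + (0.194)*(-0.111) = -0.466896.
  denominator = (1)^2 + (-0.373)^2 + (0.194)^2 + (-0.111)^2 = 1.189086.
  rho(1) = -0.466896 / 1.189086 = -0.3927.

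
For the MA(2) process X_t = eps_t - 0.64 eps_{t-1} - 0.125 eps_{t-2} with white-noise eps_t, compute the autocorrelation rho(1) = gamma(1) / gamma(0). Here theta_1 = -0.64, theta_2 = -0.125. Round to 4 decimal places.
\rho(1) = -0.3929

For an MA(q) process with theta_0 = 1, the autocovariance is
  gamma(k) = sigma^2 * sum_{i=0..q-k} theta_i * theta_{i+k},
and rho(k) = gamma(k) / gamma(0). Sigma^2 cancels.
  numerator   = (1)*(-0.64) + (-0.64)*(-0.125) = -0.56.
  denominator = (1)^2 + (-0.64)^2 + (-0.125)^2 = 1.425225.
  rho(1) = -0.56 / 1.425225 = -0.3929.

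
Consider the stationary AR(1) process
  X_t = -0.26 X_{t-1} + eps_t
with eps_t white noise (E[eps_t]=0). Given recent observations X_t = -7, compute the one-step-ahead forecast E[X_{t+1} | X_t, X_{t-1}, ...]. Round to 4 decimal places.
E[X_{t+1} \mid \mathcal F_t] = 1.8200

For an AR(p) model X_t = c + sum_i phi_i X_{t-i} + eps_t, the
one-step-ahead conditional mean is
  E[X_{t+1} | X_t, ...] = c + sum_i phi_i X_{t+1-i}.
Substitute known values:
  E[X_{t+1} | ...] = (-0.26) * (-7)
                   = 1.8200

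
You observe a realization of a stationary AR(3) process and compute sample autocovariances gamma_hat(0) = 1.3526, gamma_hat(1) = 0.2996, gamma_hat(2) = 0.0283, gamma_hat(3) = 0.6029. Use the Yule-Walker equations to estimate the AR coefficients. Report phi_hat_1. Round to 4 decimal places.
\hat\phi_{1} = 0.2420

The Yule-Walker equations for an AR(p) process read, in matrix form,
  Gamma_p phi = r_p,   with   (Gamma_p)_{ij} = gamma(|i - j|),
                       (r_p)_i = gamma(i),   i,j = 1..p.
Substitute the sample gammas (Toeplitz matrix and right-hand side of size 3):
  Gamma_p = [[1.3526, 0.2996, 0.0283], [0.2996, 1.3526, 0.2996], [0.0283, 0.2996, 1.3526]]
  r_p     = [0.2996, 0.0283, 0.6029]
Written out (R1..R3):
  (R1) 1.3526 phi_1 + 0.2996 phi_2 + 0.0283 phi_3 = 0.2996
  (R2) 0.2996 phi_1 + 1.3526 phi_2 + 0.2996 phi_3 = 0.0283
  (R3) 0.0283 phi_1 + 0.2996 phi_2 + 1.3526 phi_3 = 0.6029
Gaussian elimination:
  R2 <- R2 - (0.2996/1.3526) R1 = R2 - (0.221499) R1:  1.286239 phi_2 + 0.293332 phi_3 = -0.038061
  R3 <- R3 - (0.0283/1.3526) R1 = R3 - (0.020923) R1:  0.293332 phi_2 + 1.352008 phi_3 = 0.596632
  R3 <- R3 - (0.293332/1.286239) R2 = R3 - (0.228054) R2:  1.285113 phi_3 = 0.605312
Back-substitution:
  phi_hat_3 = 0.605312 / 1.285113 = 0.471018
  phi_hat_2 = (-0.038061 - (0.293332)(0.471018)) / 1.286239 = -0.137009
  phi_hat_1 = (0.2996 - (0.2996)(-0.137009) - (0.0283)(0.471018)) / 1.3526 = 0.241992
So phi_hat = [0.2420, -0.1370, 0.4710].
Therefore phi_hat_1 = 0.2420.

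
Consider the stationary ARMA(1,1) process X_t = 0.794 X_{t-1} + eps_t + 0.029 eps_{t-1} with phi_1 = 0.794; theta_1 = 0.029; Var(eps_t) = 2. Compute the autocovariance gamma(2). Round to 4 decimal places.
\gamma(2) = 3.6178

Multiply the model equation by X_{t-k} and take expectations. With theta_0 = psi_0 = 1 and psi_j the MA(infinity) weights, this gives
  gamma(k) - sum_i phi_i gamma(k-i) = c_k,
  c_k = sigma^2 * sum_{j=k..q} theta_j psi_{j-k}   (c_k = 0 for k > q),
using gamma(-m) = gamma(m).
psi-weights needed (psi_j = theta_j + sum_i phi_i psi_{j-i}):
  psi_1 = theta_1 + phi_1 = 0.029 + (0.794) = 0.823
Right-hand sides:
  c_0 = sigma^2 (1 + theta_1 psi_1) = 2 * (1 + (0.029)(0.823)) = 2 * 1.023867 = 2.047734
  c_1 = sigma^2 theta_1 = 2 * (0.029) = 0.058
  c_2 = 0
Equations for k = 0 and k = 1 (AR order 1):
  gamma(0) = phi_1 gamma(1) + c_0
  gamma(1) = phi_1 gamma(0) + c_1
Substituting the second into the first: gamma(0) (1 - phi_1^2) = c_0 + phi_1 c_1, so
  gamma(0) = (c_0 + phi_1 c_1) / (1 - phi_1^2) = (2.047734 + (0.794)(0.058)) / (1 - (0.794)^2) = 2.093786 / 0.369564 = 5.665557.
  gamma(1) = phi_1 gamma(0) + c_1 = (0.794)(5.665557) + (0.058) = 4.556452.
For k = 2 (> q): gamma(2) = phi_1 gamma(1) = (0.794)(4.556452) = 3.617823.
Therefore gamma(2) = 3.6178 (to 4 decimal places).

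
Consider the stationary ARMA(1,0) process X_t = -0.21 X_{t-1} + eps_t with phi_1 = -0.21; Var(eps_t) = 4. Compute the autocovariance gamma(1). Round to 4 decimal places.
\gamma(1) = -0.8788

Multiply the model equation by X_{t-k} and take expectations. With theta_0 = psi_0 = 1 and psi_j the MA(infinity) weights, this gives
  gamma(k) - sum_i phi_i gamma(k-i) = c_k,
  c_k = sigma^2 * sum_{j=k..q} theta_j psi_{j-k}   (c_k = 0 for k > q),
using gamma(-m) = gamma(m).
Pure AR (q = 0): c_0 = sigma^2 = 4, c_k = 0 for k >= 1.
Equations for k = 0 and k = 1 (AR order 1):
  gamma(0) = phi_1 gamma(1) + c_0
  gamma(1) = phi_1 gamma(0) + c_1
Substituting the second into the first: gamma(0) (1 - phi_1^2) = c_0 + phi_1 c_1, so
  gamma(0) = c_0 / (1 - phi_1^2) = 4 / (1 - (-0.21)^2) = 4 / 0.9559 = 4.184538.
  gamma(1) = phi_1 gamma(0) = (-0.21)(4.184538) = -0.878753.
Therefore gamma(1) = -0.8788 (to 4 decimal places).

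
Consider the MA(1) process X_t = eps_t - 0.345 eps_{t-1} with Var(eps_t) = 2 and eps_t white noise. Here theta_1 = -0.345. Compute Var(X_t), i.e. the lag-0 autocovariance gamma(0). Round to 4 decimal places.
\gamma(0) = 2.2381

For an MA(q) process X_t = eps_t + sum_i theta_i eps_{t-i} with
Var(eps_t) = sigma^2, the variance is
  gamma(0) = sigma^2 * (1 + sum_i theta_i^2).
  sum_i theta_i^2 = (-0.345)^2 = 0.119025.
  gamma(0) = 2 * (1 + 0.119025) = 2 * 1.119025 = 2.23805, which rounds to 2.2381.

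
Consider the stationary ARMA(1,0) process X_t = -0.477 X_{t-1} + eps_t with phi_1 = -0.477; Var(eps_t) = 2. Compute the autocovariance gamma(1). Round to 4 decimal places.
\gamma(1) = -1.2350

Multiply the model equation by X_{t-k} and take expectations. With theta_0 = psi_0 = 1 and psi_j the MA(infinity) weights, this gives
  gamma(k) - sum_i phi_i gamma(k-i) = c_k,
  c_k = sigma^2 * sum_{j=k..q} theta_j psi_{j-k}   (c_k = 0 for k > q),
using gamma(-m) = gamma(m).
Pure AR (q = 0): c_0 = sigma^2 = 2, c_k = 0 for k >= 1.
Equations for k = 0 and k = 1 (AR order 1):
  gamma(0) = phi_1 gamma(1) + c_0
  gamma(1) = phi_1 gamma(0) + c_1
Substituting the second into the first: gamma(0) (1 - phi_1^2) = c_0 + phi_1 c_1, so
  gamma(0) = c_0 / (1 - phi_1^2) = 2 / (1 - (-0.477)^2) = 2 / 0.772471 = 2.589094.
  gamma(1) = phi_1 gamma(0) = (-0.477)(2.589094) = -1.234998.
Therefore gamma(1) = -1.2350 (to 4 decimal places).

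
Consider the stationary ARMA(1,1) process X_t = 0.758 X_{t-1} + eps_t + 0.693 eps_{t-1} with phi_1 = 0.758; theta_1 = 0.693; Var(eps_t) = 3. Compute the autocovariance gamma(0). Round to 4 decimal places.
\gamma(0) = 17.8464

Multiply the model equation by X_{t-k} and take expectations. With theta_0 = psi_0 = 1 and psi_j the MA(infinity) weights, this gives
  gamma(k) - sum_i phi_i gamma(k-i) = c_k,
  c_k = sigma^2 * sum_{j=k..q} theta_j psi_{j-k}   (c_k = 0 for k > q),
using gamma(-m) = gamma(m).
psi-weights needed (psi_j = theta_j + sum_i phi_i psi_{j-i}):
  psi_1 = theta_1 + phi_1 = 0.693 + (0.758) = 1.451
Right-hand sides:
  c_0 = sigma^2 (1 + theta_1 psi_1) = 3 * (1 + (0.693)(1.451)) = 3 * 2.005543 = 6.016629
  c_1 = sigma^2 theta_1 = 3 * (0.693) = 2.079
  c_2 = 0
Equations for k = 0 and k = 1 (AR order 1):
  gamma(0) = phi_1 gamma(1) + c_0
  gamma(1) = phi_1 gamma(0) + c_1
Substituting the second into the first: gamma(0) (1 - phi_1^2) = c_0 + phi_1 c_1, so
  gamma(0) = (c_0 + phi_1 c_1) / (1 - phi_1^2) = (6.016629 + (0.758)(2.079)) / (1 - (0.758)^2) = 7.592511 / 0.425436 = 17.846423.
Therefore gamma(0) = 17.8464 (to 4 decimal places).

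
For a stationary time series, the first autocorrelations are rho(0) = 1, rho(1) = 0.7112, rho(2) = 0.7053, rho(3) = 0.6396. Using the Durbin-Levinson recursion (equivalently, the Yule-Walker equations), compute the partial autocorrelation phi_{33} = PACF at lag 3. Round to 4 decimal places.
\phi_{33} = 0.1291

The PACF at lag k is phi_{kk}, the last component of the solution
to the Yule-Walker system G_k phi = r_k where
  (G_k)_{ij} = rho(|i - j|), (r_k)_i = rho(i), i,j = 1..k.
Equivalently, Durbin-Levinson gives phi_{kk} iteratively:
  phi_{11} = rho(1)
  phi_{kk} = [rho(k) - sum_{j=1..k-1} phi_{k-1,j} rho(k-j)]
            / [1 - sum_{j=1..k-1} phi_{k-1,j} rho(j)],
  phi_{k,j} = phi_{k-1,j} - phi_{kk} phi_{k-1,k-j},  j = 1..k-1.
Step k = 1:
  phi_11 = rho(1) = 0.7112.
Step k = 2:
  phi_22 = [rho(2) - phi_11 rho(1)] / [1 - phi_11 rho(1)] = [0.7053 - (0.7112)(0.7112)] / [1 - (0.7112)(0.7112)]
         = 0.19949456 / 0.49419456 = 0.403676.
  Update: phi_21 = phi_11 - phi_22 phi_11 = 0.7112 - (0.403676)(0.7112) = 0.424106.
Step k = 3:
  phi_33 = [rho(3) - phi_21 rho(2) - phi_22 rho(1)] / [1 - phi_21 rho(1) - phi_22 rho(2)]
    numerator   = 0.6396 - (0.424106)(0.7053) - (0.403676)(0.7112) = 0.0533839
    denominator = 1 - (0.424106)(0.7112) - (0.403676)(0.7053) = 0.41366336
  phi_33 = 0.0533839 / 0.41366336 = 0.1291.
Therefore phi_{33} = 0.1291.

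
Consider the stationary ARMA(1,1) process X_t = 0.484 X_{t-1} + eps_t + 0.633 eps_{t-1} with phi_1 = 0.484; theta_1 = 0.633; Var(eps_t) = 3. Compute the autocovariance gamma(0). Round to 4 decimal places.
\gamma(0) = 7.8881

Multiply the model equation by X_{t-k} and take expectations. With theta_0 = psi_0 = 1 and psi_j the MA(infinity) weights, this gives
  gamma(k) - sum_i phi_i gamma(k-i) = c_k,
  c_k = sigma^2 * sum_{j=k..q} theta_j psi_{j-k}   (c_k = 0 for k > q),
using gamma(-m) = gamma(m).
psi-weights needed (psi_j = theta_j + sum_i phi_i psi_{j-i}):
  psi_1 = theta_1 + phi_1 = 0.633 + (0.484) = 1.117
Right-hand sides:
  c_0 = sigma^2 (1 + theta_1 psi_1) = 3 * (1 + (0.633)(1.117)) = 3 * 1.707061 = 5.121183
  c_1 = sigma^2 theta_1 = 3 * (0.633) = 1.899
  c_2 = 0
Equations for k = 0 and k = 1 (AR order 1):
  gamma(0) = phi_1 gamma(1) + c_0
  gamma(1) = phi_1 gamma(0) + c_1
Substituting the second into the first: gamma(0) (1 - phi_1^2) = c_0 + phi_1 c_1, so
  gamma(0) = (c_0 + phi_1 c_1) / (1 - phi_1^2) = (5.121183 + (0.484)(1.899)) / (1 - (0.484)^2) = 6.040299 / 0.765744 = 7.888144.
Therefore gamma(0) = 7.8881 (to 4 decimal places).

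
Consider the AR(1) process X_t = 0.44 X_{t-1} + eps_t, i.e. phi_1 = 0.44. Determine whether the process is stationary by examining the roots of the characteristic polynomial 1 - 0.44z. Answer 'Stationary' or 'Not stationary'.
\text{Stationary}

The AR(p) characteristic polynomial is P(z) = 1 - 0.44z.
Stationarity requires all roots to lie outside the unit circle, i.e. |z| > 1 for every root.
This is linear in z: 1 + (-0.44) z = 0  =>  z = -1/(-0.44) = 2.272727,  |z| = 2.272727.
Moduli of all roots: 2.2727.
All moduli strictly greater than 1? Yes.
Verdict: Stationary.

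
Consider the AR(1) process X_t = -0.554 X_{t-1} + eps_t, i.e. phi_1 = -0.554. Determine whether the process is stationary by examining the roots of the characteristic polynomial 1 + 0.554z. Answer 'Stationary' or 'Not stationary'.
\text{Stationary}

The AR(p) characteristic polynomial is P(z) = 1 + 0.554z.
Stationarity requires all roots to lie outside the unit circle, i.e. |z| > 1 for every root.
This is linear in z: 1 + (0.554) z = 0  =>  z = -1/(0.554) = -1.805054,  |z| = 1.805054.
Moduli of all roots: 1.8051.
All moduli strictly greater than 1? Yes.
Verdict: Stationary.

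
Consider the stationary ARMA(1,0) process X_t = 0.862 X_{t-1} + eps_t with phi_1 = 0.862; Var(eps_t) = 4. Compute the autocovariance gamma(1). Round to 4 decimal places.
\gamma(1) = 13.4186

Multiply the model equation by X_{t-k} and take expectations. With theta_0 = psi_0 = 1 and psi_j the MA(infinity) weights, this gives
  gamma(k) - sum_i phi_i gamma(k-i) = c_k,
  c_k = sigma^2 * sum_{j=k..q} theta_j psi_{j-k}   (c_k = 0 for k > q),
using gamma(-m) = gamma(m).
Pure AR (q = 0): c_0 = sigma^2 = 4, c_k = 0 for k >= 1.
Equations for k = 0 and k = 1 (AR order 1):
  gamma(0) = phi_1 gamma(1) + c_0
  gamma(1) = phi_1 gamma(0) + c_1
Substituting the second into the first: gamma(0) (1 - phi_1^2) = c_0 + phi_1 c_1, so
  gamma(0) = c_0 / (1 - phi_1^2) = 4 / (1 - (0.862)^2) = 4 / 0.256956 = 15.566867.
  gamma(1) = phi_1 gamma(0) = (0.862)(15.566867) = 13.41864.
Therefore gamma(1) = 13.4186 (to 4 decimal places).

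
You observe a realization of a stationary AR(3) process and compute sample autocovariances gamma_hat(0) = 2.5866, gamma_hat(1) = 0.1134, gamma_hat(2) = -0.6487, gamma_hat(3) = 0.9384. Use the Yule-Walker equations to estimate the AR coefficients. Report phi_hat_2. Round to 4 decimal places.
\hat\phi_{2} = -0.2760

The Yule-Walker equations for an AR(p) process read, in matrix form,
  Gamma_p phi = r_p,   with   (Gamma_p)_{ij} = gamma(|i - j|),
                       (r_p)_i = gamma(i),   i,j = 1..p.
Substitute the sample gammas (Toeplitz matrix and right-hand side of size 3):
  Gamma_p = [[2.5866, 0.1134, -0.6487], [0.1134, 2.5866, 0.1134], [-0.6487, 0.1134, 2.5866]]
  r_p     = [0.1134, -0.6487, 0.9384]
Written out (R1..R3):
  (R1) 2.5866 phi_1 + 0.1134 phi_2 - 0.6487 phi_3 = 0.1134
  (R2) 0.1134 phi_1 + 2.5866 phi_2 + 0.1134 phi_3 = -0.6487
  (R3) -0.6487 phi_1 + 0.1134 phi_2 + 2.5866 phi_3 = 0.9384
Gaussian elimination:
  R2 <- R2 - (0.1134/2.5866) R1 = R2 - (0.043841) R1:  2.581628 phi_2 + 0.14184 phi_3 = -0.653672
  R3 <- R3 - (-0.6487/2.5866) R1 = R3 - (-0.250793) R1:  0.14184 phi_2 + 2.423911 phi_3 = 0.96684
  R3 <- R3 - (0.14184/2.581628) R2 = R3 - (0.054942) R2:  2.416118 phi_3 = 1.002754
Back-substitution:
  phi_hat_3 = 1.002754 / 2.416118 = 0.415027
  phi_hat_2 = (-0.653672 - (0.14184)(0.415027)) / 2.581628 = -0.276004
  phi_hat_1 = (0.1134 - (0.1134)(-0.276004) - (-0.6487)(0.415027)) / 2.5866 = 0.160027
So phi_hat = [0.1600, -0.2760, 0.4150].
Therefore phi_hat_2 = -0.2760.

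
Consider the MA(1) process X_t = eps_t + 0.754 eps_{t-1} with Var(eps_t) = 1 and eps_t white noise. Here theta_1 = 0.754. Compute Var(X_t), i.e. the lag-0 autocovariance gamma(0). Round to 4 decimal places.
\gamma(0) = 1.5685

For an MA(q) process X_t = eps_t + sum_i theta_i eps_{t-i} with
Var(eps_t) = sigma^2, the variance is
  gamma(0) = sigma^2 * (1 + sum_i theta_i^2).
  sum_i theta_i^2 = (0.754)^2 = 0.568516.
  gamma(0) = 1 * (1 + 0.568516) = 1 * 1.568516 = 1.568516, which rounds to 1.5685.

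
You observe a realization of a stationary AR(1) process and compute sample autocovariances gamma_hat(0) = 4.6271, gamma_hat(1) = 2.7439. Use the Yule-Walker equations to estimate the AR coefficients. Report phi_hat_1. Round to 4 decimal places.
\hat\phi_{1} = 0.5930

The Yule-Walker equations for an AR(p) process read, in matrix form,
  Gamma_p phi = r_p,   with   (Gamma_p)_{ij} = gamma(|i - j|),
                       (r_p)_i = gamma(i),   i,j = 1..p.
Substitute the sample gammas (Toeplitz matrix and right-hand side of size 1):
  Gamma_p = [[4.6271]]
  r_p     = [2.7439]
With p = 1 this is the single equation gamma(0) phi_1 = gamma(1):
  phi_hat_1 = gamma(1) / gamma(0) = 2.7439 / 4.6271 = 0.5930.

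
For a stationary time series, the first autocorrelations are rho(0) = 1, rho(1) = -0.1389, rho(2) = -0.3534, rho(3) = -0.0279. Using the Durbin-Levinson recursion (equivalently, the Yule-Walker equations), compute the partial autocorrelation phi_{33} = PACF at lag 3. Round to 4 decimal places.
\phi_{33} = -0.1769

The PACF at lag k is phi_{kk}, the last component of the solution
to the Yule-Walker system G_k phi = r_k where
  (G_k)_{ij} = rho(|i - j|), (r_k)_i = rho(i), i,j = 1..k.
Equivalently, Durbin-Levinson gives phi_{kk} iteratively:
  phi_{11} = rho(1)
  phi_{kk} = [rho(k) - sum_{j=1..k-1} phi_{k-1,j} rho(k-j)]
            / [1 - sum_{j=1..k-1} phi_{k-1,j} rho(j)],
  phi_{k,j} = phi_{k-1,j} - phi_{kk} phi_{k-1,k-j},  j = 1..k-1.
Step k = 1:
  phi_11 = rho(1) = -0.1389.
Step k = 2:
  phi_22 = [rho(2) - phi_11 rho(1)] / [1 - phi_11 rho(1)] = [-0.3534 - (-0.1389)(-0.1389)] / [1 - (-0.1389)(-0.1389)]
         = -0.37269321 / 0.98070679 = -0.380025.
  Update: phi_21 = phi_11 - phi_22 phi_11 = -0.1389 - (-0.380025)(-0.1389) = -0.191685.
Step k = 3:
  phi_33 = [rho(3) - phi_21 rho(2) - phi_22 rho(1)] / [1 - phi_21 rho(1) - phi_22 rho(2)]
    numerator   = -0.0279 - (-0.191685)(-0.3534) - (-0.380025)(-0.1389) = -0.14842714
    denominator = 1 - (-0.191685)(-0.1389) - (-0.380025)(-0.3534) = 0.83907401
  phi_33 = -0.14842714 / 0.83907401 = -0.1769.
Therefore phi_{33} = -0.1769.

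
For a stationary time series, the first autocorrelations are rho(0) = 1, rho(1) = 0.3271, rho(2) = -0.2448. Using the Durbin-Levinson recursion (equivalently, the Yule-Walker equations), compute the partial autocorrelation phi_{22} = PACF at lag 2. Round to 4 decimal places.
\phi_{22} = -0.3939

The PACF at lag k is phi_{kk}, the last component of the solution
to the Yule-Walker system G_k phi = r_k where
  (G_k)_{ij} = rho(|i - j|), (r_k)_i = rho(i), i,j = 1..k.
Equivalently, Durbin-Levinson gives phi_{kk} iteratively:
  phi_{11} = rho(1)
  phi_{kk} = [rho(k) - sum_{j=1..k-1} phi_{k-1,j} rho(k-j)]
            / [1 - sum_{j=1..k-1} phi_{k-1,j} rho(j)],
  phi_{k,j} = phi_{k-1,j} - phi_{kk} phi_{k-1,k-j},  j = 1..k-1.
Step k = 1:
  phi_11 = rho(1) = 0.3271.
Step k = 2:
  phi_22 = [rho(2) - phi_11 rho(1)] / [1 - phi_11 rho(1)] = [-0.2448 - (0.3271)(0.3271)] / [1 - (0.3271)(0.3271)]
         = -0.35179441 / 0.89300559 = -0.3939.
Therefore phi_{22} = -0.3939.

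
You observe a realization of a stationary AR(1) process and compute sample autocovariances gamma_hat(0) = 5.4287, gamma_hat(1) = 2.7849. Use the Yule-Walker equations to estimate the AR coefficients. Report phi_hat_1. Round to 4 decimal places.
\hat\phi_{1} = 0.5130

The Yule-Walker equations for an AR(p) process read, in matrix form,
  Gamma_p phi = r_p,   with   (Gamma_p)_{ij} = gamma(|i - j|),
                       (r_p)_i = gamma(i),   i,j = 1..p.
Substitute the sample gammas (Toeplitz matrix and right-hand side of size 1):
  Gamma_p = [[5.4287]]
  r_p     = [2.7849]
With p = 1 this is the single equation gamma(0) phi_1 = gamma(1):
  phi_hat_1 = gamma(1) / gamma(0) = 2.7849 / 5.4287 = 0.5130.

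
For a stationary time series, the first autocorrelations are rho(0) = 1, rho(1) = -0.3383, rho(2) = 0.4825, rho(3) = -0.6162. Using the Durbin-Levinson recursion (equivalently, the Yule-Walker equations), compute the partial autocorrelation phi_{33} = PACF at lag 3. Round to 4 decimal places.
\phi_{33} = -0.5190

The PACF at lag k is phi_{kk}, the last component of the solution
to the Yule-Walker system G_k phi = r_k where
  (G_k)_{ij} = rho(|i - j|), (r_k)_i = rho(i), i,j = 1..k.
Equivalently, Durbin-Levinson gives phi_{kk} iteratively:
  phi_{11} = rho(1)
  phi_{kk} = [rho(k) - sum_{j=1..k-1} phi_{k-1,j} rho(k-j)]
            / [1 - sum_{j=1..k-1} phi_{k-1,j} rho(j)],
  phi_{k,j} = phi_{k-1,j} - phi_{kk} phi_{k-1,k-j},  j = 1..k-1.
Step k = 1:
  phi_11 = rho(1) = -0.3383.
Step k = 2:
  phi_22 = [rho(2) - phi_11 rho(1)] / [1 - phi_11 rho(1)] = [0.4825 - (-0.3383)(-0.3383)] / [1 - (-0.3383)(-0.3383)]
         = 0.36805311 / 0.88555311 = 0.415619.
  Update: phi_21 = phi_11 - phi_22 phi_11 = -0.3383 - (0.415619)(-0.3383) = -0.197696.
Step k = 3:
  phi_33 = [rho(3) - phi_21 rho(2) - phi_22 rho(1)] / [1 - phi_21 rho(1) - phi_22 rho(2)]
    numerator   = -0.6162 - (-0.197696)(0.4825) - (0.415619)(-0.3383) = -0.38020765
    denominator = 1 - (-0.197696)(-0.3383) - (0.415619)(0.4825) = 0.73258307
  phi_33 = -0.38020765 / 0.73258307 = -0.519.
Therefore phi_{33} = -0.5190.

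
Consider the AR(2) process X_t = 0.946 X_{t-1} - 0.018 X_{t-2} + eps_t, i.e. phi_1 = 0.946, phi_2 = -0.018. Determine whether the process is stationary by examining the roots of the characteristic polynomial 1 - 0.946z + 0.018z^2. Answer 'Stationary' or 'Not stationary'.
\text{Stationary}

The AR(p) characteristic polynomial is P(z) = 1 - 0.946z + 0.018z^2.
Stationarity requires all roots to lie outside the unit circle, i.e. |z| > 1 for every root.
Set 1 + (-0.946) z + (0.018) z^2 = 0, i.e. a z^2 + b z + c = 0 with a = 0.018, b = -0.946, c = 1.
Discriminant D = b^2 - 4ac = (-0.946)^2 - 4*(0.018)*1 = 0.894916 - (0.072) = 0.822916.
D >= 0, so the roots are real: z = (-b +/- sqrt(D)) / (2a) = (0.946 +/- 0.907147) / (0.036).
  z_1 = (0.946 + 0.907147) / (0.036) = 51.4763,   |z_1| = 51.4763.
  z_2 = (0.946 - 0.907147) / (0.036) = 1.0792,   |z_2| = 1.0792.
Moduli of all roots: 51.4763, 1.0792.
All moduli strictly greater than 1? Yes.
Verdict: Stationary.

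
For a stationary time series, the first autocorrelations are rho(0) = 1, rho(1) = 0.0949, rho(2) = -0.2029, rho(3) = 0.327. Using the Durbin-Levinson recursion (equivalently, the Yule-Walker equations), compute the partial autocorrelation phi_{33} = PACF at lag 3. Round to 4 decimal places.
\phi_{33} = 0.3920

The PACF at lag k is phi_{kk}, the last component of the solution
to the Yule-Walker system G_k phi = r_k where
  (G_k)_{ij} = rho(|i - j|), (r_k)_i = rho(i), i,j = 1..k.
Equivalently, Durbin-Levinson gives phi_{kk} iteratively:
  phi_{11} = rho(1)
  phi_{kk} = [rho(k) - sum_{j=1..k-1} phi_{k-1,j} rho(k-j)]
            / [1 - sum_{j=1..k-1} phi_{k-1,j} rho(j)],
  phi_{k,j} = phi_{k-1,j} - phi_{kk} phi_{k-1,k-j},  j = 1..k-1.
Step k = 1:
  phi_11 = rho(1) = 0.0949.
Step k = 2:
  phi_22 = [rho(2) - phi_11 rho(1)] / [1 - phi_11 rho(1)] = [-0.2029 - (0.0949)(0.0949)] / [1 - (0.0949)(0.0949)]
         = -0.21190601 / 0.99099399 = -0.213832.
  Update: phi_21 = phi_11 - phi_22 phi_11 = 0.0949 - (-0.213832)(0.0949) = 0.115193.
Step k = 3:
  phi_33 = [rho(3) - phi_21 rho(2) - phi_22 rho(1)] / [1 - phi_21 rho(1) - phi_22 rho(2)]
    numerator   = 0.327 - (0.115193)(-0.2029) - (-0.213832)(0.0949) = 0.37066522
    denominator = 1 - (0.115193)(0.0949) - (-0.213832)(-0.2029) = 0.94568175
  phi_33 = 0.37066522 / 0.94568175 = 0.392.
Therefore phi_{33} = 0.3920.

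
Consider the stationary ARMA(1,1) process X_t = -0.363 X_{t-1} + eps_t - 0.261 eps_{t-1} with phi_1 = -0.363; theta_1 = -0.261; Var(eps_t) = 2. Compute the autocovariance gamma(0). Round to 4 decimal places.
\gamma(0) = 2.8969

Multiply the model equation by X_{t-k} and take expectations. With theta_0 = psi_0 = 1 and psi_j the MA(infinity) weights, this gives
  gamma(k) - sum_i phi_i gamma(k-i) = c_k,
  c_k = sigma^2 * sum_{j=k..q} theta_j psi_{j-k}   (c_k = 0 for k > q),
using gamma(-m) = gamma(m).
psi-weights needed (psi_j = theta_j + sum_i phi_i psi_{j-i}):
  psi_1 = theta_1 + phi_1 = -0.261 + (-0.363) = -0.624
Right-hand sides:
  c_0 = sigma^2 (1 + theta_1 psi_1) = 2 * (1 + (-0.261)(-0.624)) = 2 * 1.162864 = 2.325728
  c_1 = sigma^2 theta_1 = 2 * (-0.261) = -0.522
  c_2 = 0
Equations for k = 0 and k = 1 (AR order 1):
  gamma(0) = phi_1 gamma(1) + c_0
  gamma(1) = phi_1 gamma(0) + c_1
Substituting the second into the first: gamma(0) (1 - phi_1^2) = c_0 + phi_1 c_1, so
  gamma(0) = (c_0 + phi_1 c_1) / (1 - phi_1^2) = (2.325728 + (-0.363)(-0.522)) / (1 - (-0.363)^2) = 2.515214 / 0.868231 = 2.896941.
Therefore gamma(0) = 2.8969 (to 4 decimal places).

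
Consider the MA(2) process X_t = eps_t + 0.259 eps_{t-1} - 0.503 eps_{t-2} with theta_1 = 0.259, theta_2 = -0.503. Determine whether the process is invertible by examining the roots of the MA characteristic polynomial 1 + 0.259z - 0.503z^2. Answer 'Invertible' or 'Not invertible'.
\text{Invertible}

The MA(q) characteristic polynomial is P(z) = 1 + 0.259z - 0.503z^2.
Invertibility requires all roots to lie outside the unit circle, i.e. |z| > 1 for every root.
Set 1 + (0.259) z + (-0.503) z^2 = 0, i.e. a z^2 + b z + c = 0 with a = -0.503, b = 0.259, c = 1.
Discriminant D = b^2 - 4ac = (0.259)^2 - 4*(-0.503)*1 = 0.067081 - (-2.012) = 2.079081.
D >= 0, so the roots are real: z = (-b +/- sqrt(D)) / (2a) = (-0.259 +/- 1.441902) / (-1.006).
  z_1 = (-0.259 + 1.441902) / (-1.006) = -1.1758,   |z_1| = 1.1758.
  z_2 = (-0.259 - 1.441902) / (-1.006) = 1.6908,   |z_2| = 1.6908.
Moduli of all roots: 1.1758, 1.6908.
All moduli strictly greater than 1? Yes.
Verdict: Invertible.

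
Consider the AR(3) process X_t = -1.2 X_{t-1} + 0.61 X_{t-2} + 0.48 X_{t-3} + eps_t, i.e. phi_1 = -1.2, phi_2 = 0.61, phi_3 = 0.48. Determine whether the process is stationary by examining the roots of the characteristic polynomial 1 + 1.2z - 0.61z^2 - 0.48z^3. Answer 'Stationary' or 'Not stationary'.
\text{Not stationary}

The AR(p) characteristic polynomial is P(z) = 1 + 1.2z - 0.61z^2 - 0.48z^3.
Stationarity requires all roots to lie outside the unit circle, i.e. |z| > 1 for every root.
Degree 3: look for a simple real root z0 first, then factor out (1 - z/z0) and solve the remaining quadratic.
Testing z0 = -2: P(-2) = 1 + (1.2)(-2) + (-0.61)(-2)^2 + (-0.48)(-2)^3
  = 1 + (-2.4) + (-2.44) + (3.84) = 0.  So z_0 = -2 is a root, |z_0| = 2.
Divide out the factor (1 + 0.5 z) = (1 - z/z0) (since 1/z0 = -0.5):
  P(z) = (1 + 0.5 z)(1 + (0.7) z + (-0.96) z^2)
  [check: z-coef 0.7 - (-0.5) = 1.2; z^2-coef -0.96 - (-0.5)(0.7) = -0.61; z^3-coef -(-0.5)(-0.96) = -0.48.]
Remaining roots from the quadratic factor 1 + (0.7) z + (-0.96) z^2:
  Set 1 + (0.7) z + (-0.96) z^2 = 0, i.e. a z^2 + b z + c = 0 with a = -0.96, b = 0.7, c = 1.
  Discriminant D = b^2 - 4ac = (0.7)^2 - 4*(-0.96)*1 = 0.49 - (-3.84) = 4.33.
  D >= 0, so the roots are real: z = (-b +/- sqrt(D)) / (2a) = (-0.7 +/- 2.080865) / (-1.92).
    z_1 = (-0.7 + 2.080865) / (-1.92) = -0.7192,   |z_1| = 0.7192.
    z_2 = (-0.7 - 2.080865) / (-1.92) = 1.4484,   |z_2| = 1.4484.
Moduli of all roots: 2.0000, 0.7192, 1.4484.
All moduli strictly greater than 1? No.
Verdict: Not stationary.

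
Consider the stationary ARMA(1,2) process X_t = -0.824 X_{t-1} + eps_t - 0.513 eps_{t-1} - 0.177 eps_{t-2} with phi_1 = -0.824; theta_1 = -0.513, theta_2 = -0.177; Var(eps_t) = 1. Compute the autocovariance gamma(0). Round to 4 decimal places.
\gamma(0) = 5.4511

Multiply the model equation by X_{t-k} and take expectations. With theta_0 = psi_0 = 1 and psi_j the MA(infinity) weights, this gives
  gamma(k) - sum_i phi_i gamma(k-i) = c_k,
  c_k = sigma^2 * sum_{j=k..q} theta_j psi_{j-k}   (c_k = 0 for k > q),
using gamma(-m) = gamma(m).
psi-weights needed (psi_j = theta_j + sum_i phi_i psi_{j-i}):
  psi_1 = theta_1 + phi_1 = -0.513 + (-0.824) = -1.337
  psi_2 = theta_2 + phi_1 psi_1 = -0.177 + (-0.824)(-1.337) = 0.924688
Right-hand sides:
  c_0 = sigma^2 (1 + theta_1 psi_1 + theta_2 psi_2) = 1 * (1 + (-0.513)(-1.337) + (-0.177)(0.924688)) = 1 * 1.522211 = 1.522211
  c_1 = sigma^2 (theta_1 + theta_2 psi_1) = 1 * (-0.513 + (-0.177)(-1.337)) = -0.276351
  c_2 = sigma^2 theta_2 = 1 * (-0.177) = -0.177
Equations for k = 0 and k = 1 (AR order 1):
  gamma(0) = phi_1 gamma(1) + c_0
  gamma(1) = phi_1 gamma(0) + c_1
Substituting the second into the first: gamma(0) (1 - phi_1^2) = c_0 + phi_1 c_1, so
  gamma(0) = (c_0 + phi_1 c_1) / (1 - phi_1^2) = (1.522211 + (-0.824)(-0.276351)) / (1 - (-0.824)^2) = 1.749924 / 0.321024 = 5.45107.
Therefore gamma(0) = 5.4511 (to 4 decimal places).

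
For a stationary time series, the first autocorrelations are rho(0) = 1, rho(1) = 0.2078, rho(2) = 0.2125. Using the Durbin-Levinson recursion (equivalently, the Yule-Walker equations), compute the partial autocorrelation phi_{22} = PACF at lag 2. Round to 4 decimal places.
\phi_{22} = 0.1770

The PACF at lag k is phi_{kk}, the last component of the solution
to the Yule-Walker system G_k phi = r_k where
  (G_k)_{ij} = rho(|i - j|), (r_k)_i = rho(i), i,j = 1..k.
Equivalently, Durbin-Levinson gives phi_{kk} iteratively:
  phi_{11} = rho(1)
  phi_{kk} = [rho(k) - sum_{j=1..k-1} phi_{k-1,j} rho(k-j)]
            / [1 - sum_{j=1..k-1} phi_{k-1,j} rho(j)],
  phi_{k,j} = phi_{k-1,j} - phi_{kk} phi_{k-1,k-j},  j = 1..k-1.
Step k = 1:
  phi_11 = rho(1) = 0.2078.
Step k = 2:
  phi_22 = [rho(2) - phi_11 rho(1)] / [1 - phi_11 rho(1)] = [0.2125 - (0.2078)(0.2078)] / [1 - (0.2078)(0.2078)]
         = 0.16931916 / 0.95681916 = 0.177.
Therefore phi_{22} = 0.1770.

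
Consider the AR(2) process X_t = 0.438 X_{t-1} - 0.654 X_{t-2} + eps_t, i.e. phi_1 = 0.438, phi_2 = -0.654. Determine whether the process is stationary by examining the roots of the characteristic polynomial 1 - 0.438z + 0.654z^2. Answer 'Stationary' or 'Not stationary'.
\text{Stationary}

The AR(p) characteristic polynomial is P(z) = 1 - 0.438z + 0.654z^2.
Stationarity requires all roots to lie outside the unit circle, i.e. |z| > 1 for every root.
Set 1 + (-0.438) z + (0.654) z^2 = 0, i.e. a z^2 + b z + c = 0 with a = 0.654, b = -0.438, c = 1.
Discriminant D = b^2 - 4ac = (-0.438)^2 - 4*(0.654)*1 = 0.191844 - (2.616) = -2.424156.
D < 0, so the roots are the complex-conjugate pair z = (-b +/- i sqrt(-D)) / (2a) = 0.3349 +/- 1.1903i.
For a conjugate pair |z|^2 = z * conj(z) = (product of roots) = c/a = 1/(0.654) = 1.529052, so |z| = sqrt(1.529052) = 1.2365 for both roots.
Moduli of all roots: 1.2365, 1.2365.
All moduli strictly greater than 1? Yes.
Verdict: Stationary.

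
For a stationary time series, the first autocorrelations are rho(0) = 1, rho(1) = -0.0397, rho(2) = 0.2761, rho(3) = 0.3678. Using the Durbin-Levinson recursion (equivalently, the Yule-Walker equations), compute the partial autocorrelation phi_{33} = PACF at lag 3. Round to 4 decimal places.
\phi_{33} = 0.4189

The PACF at lag k is phi_{kk}, the last component of the solution
to the Yule-Walker system G_k phi = r_k where
  (G_k)_{ij} = rho(|i - j|), (r_k)_i = rho(i), i,j = 1..k.
Equivalently, Durbin-Levinson gives phi_{kk} iteratively:
  phi_{11} = rho(1)
  phi_{kk} = [rho(k) - sum_{j=1..k-1} phi_{k-1,j} rho(k-j)]
            / [1 - sum_{j=1..k-1} phi_{k-1,j} rho(j)],
  phi_{k,j} = phi_{k-1,j} - phi_{kk} phi_{k-1,k-j},  j = 1..k-1.
Step k = 1:
  phi_11 = rho(1) = -0.0397.
Step k = 2:
  phi_22 = [rho(2) - phi_11 rho(1)] / [1 - phi_11 rho(1)] = [0.2761 - (-0.0397)(-0.0397)] / [1 - (-0.0397)(-0.0397)]
         = 0.27452391 / 0.99842391 = 0.274957.
  Update: phi_21 = phi_11 - phi_22 phi_11 = -0.0397 - (0.274957)(-0.0397) = -0.028784.
Step k = 3:
  phi_33 = [rho(3) - phi_21 rho(2) - phi_22 rho(1)] / [1 - phi_21 rho(1) - phi_22 rho(2)]
    numerator   = 0.3678 - (-0.028784)(0.2761) - (0.274957)(-0.0397) = 0.38666312
    denominator = 1 - (-0.028784)(-0.0397) - (0.274957)(0.2761) = 0.92294157
  phi_33 = 0.38666312 / 0.92294157 = 0.4189.
Therefore phi_{33} = 0.4189.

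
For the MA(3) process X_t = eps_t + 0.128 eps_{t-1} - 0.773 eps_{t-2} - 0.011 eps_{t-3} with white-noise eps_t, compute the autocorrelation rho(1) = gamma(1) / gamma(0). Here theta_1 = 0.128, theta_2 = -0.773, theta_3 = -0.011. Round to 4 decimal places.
\rho(1) = 0.0233

For an MA(q) process with theta_0 = 1, the autocovariance is
  gamma(k) = sigma^2 * sum_{i=0..q-k} theta_i * theta_{i+k},
and rho(k) = gamma(k) / gamma(0). Sigma^2 cancels.
  numerator   = (1)*(0.128) + (0.128)*(-0.773) + (-0.773)*(-0.011) = 0.037559.
  denominator = (1)^2 + (0.128)^2 + (-0.773)^2 + (-0.011)^2 = 1.614034.
  rho(1) = 0.037559 / 1.614034 = 0.0233.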